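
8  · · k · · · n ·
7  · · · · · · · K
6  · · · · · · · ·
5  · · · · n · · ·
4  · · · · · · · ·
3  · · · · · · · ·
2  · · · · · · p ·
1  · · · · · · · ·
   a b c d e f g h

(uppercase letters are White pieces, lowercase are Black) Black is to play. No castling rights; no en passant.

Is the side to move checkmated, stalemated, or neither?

Black to move; black king on c8.
In check: no.
Legal moves for Black include: Ne7, Nh6, Nf6+, Kd8, Kb8, Kd7, Kc7, Kb7, Nf7, Nd7, Ng6, Nc6, Ng4, Nc4, Nf3, Nd3, g1=Q, g1=R, ... (list truncated; more exist).
Black has legal moves and is not in check → neither.

neither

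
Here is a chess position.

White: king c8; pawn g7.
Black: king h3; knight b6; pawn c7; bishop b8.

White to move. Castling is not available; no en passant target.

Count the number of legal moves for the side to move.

3

White to move; king on c8.
In check: yes, from the black knight on b6.
Legal moves: Kd8, Kxb8, Kb7.
Count: 3.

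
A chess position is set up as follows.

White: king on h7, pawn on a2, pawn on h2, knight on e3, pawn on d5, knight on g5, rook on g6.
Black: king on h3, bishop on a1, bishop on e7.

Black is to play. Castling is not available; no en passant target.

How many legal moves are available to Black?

Black to move; king on h3.
In check: yes, from the white knight on g5.
Legal moves: Kh4, Kxh2, Bxg5.
Count: 3.

3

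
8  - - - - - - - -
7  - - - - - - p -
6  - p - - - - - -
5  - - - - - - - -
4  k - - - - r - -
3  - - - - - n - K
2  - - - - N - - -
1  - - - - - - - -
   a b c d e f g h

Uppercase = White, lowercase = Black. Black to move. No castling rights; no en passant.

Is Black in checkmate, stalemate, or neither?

Black to move; black king on a4.
In check: no.
Legal moves for Black include: Rf8, Rf7, Rf6, Rf5, Rh4+, Rg4, Re4, Rd4, Rc4, Rb4, Kb5, Ka5, Kb4, Kb3, Ka3, Ng5+, Ne5, Nh4, ... (list truncated; more exist).
Black has legal moves and is not in check → neither.

neither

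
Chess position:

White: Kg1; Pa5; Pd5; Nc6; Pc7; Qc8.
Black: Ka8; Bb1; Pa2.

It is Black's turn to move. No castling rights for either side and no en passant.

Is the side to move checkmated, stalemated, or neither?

checkmate

Black to move; black king on a8.
In check: yes, from the white queen on c8.
King squares — a7: attacked by Nc6; b7: attacked by Qc8; b8: attacked by Nc6.
Legal moves for Black: none.
In check with no legal moves → checkmate.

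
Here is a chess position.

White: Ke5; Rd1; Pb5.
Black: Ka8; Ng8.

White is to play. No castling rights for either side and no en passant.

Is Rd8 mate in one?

no

After Rd8: black king on a8; in check: yes, from the white rook on d8.
Black has 2 legal replies: Kb7, Ka7.
In check but a legal move exists → not checkmate.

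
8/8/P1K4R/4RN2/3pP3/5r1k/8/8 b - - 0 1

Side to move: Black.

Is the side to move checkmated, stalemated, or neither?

neither

Black to move; black king on h3.
In check: yes, from the white rook on h6.
King squares — g2: available; h2: attacked by Rh6; g3: attacked by Nf5; g4: available; h4: attacked by Nf5.
Legal moves for Black: Kg4, Kg2.
Black is in check but has 2 legal moves → neither.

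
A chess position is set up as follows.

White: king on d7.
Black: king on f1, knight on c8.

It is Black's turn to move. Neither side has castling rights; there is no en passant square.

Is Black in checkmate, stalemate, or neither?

Black to move; black king on f1.
In check: no.
Legal moves for Black: Ne7, Na7, Nd6, Nb6+, Kg2, Kf2, Ke2, Kg1, Ke1.
Black has 9 legal moves and is not in check → neither.

neither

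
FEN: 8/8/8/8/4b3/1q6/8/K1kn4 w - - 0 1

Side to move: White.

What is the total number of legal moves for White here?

White to move; king on a1.
In check: no.
Legal moves: none.
Count: 0.

0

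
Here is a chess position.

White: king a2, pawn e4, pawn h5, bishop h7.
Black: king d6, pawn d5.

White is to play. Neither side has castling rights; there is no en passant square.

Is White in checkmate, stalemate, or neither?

White to move; white king on a2.
In check: no.
Legal moves for White: Bg8, Bg6, Bf5, Kb3, Ka3, Kb2, Kb1, Ka1, exd5, h6, e5+.
White has 11 legal moves and is not in check → neither.

neither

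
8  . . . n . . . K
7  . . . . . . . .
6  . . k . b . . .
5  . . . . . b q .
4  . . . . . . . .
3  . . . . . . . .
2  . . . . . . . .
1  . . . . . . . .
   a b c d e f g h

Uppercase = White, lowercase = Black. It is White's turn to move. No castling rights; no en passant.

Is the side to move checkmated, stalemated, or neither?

White to move; white king on h8.
In check: no.
King squares — g7: attacked by Qg5; h7: attacked by Bf5; g8: attacked by Qg5.
Legal moves for White: none.
Not in check and no legal moves → stalemate.

stalemate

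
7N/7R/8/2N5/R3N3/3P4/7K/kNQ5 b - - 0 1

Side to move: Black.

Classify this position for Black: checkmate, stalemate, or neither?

checkmate

Black to move; black king on a1.
In check: yes, from the white rook on a4.
King squares — b1: attacked by Qc1; a2: attacked by Ra4; b2: attacked by Qc1.
Legal moves for Black: none.
In check with no legal moves → checkmate.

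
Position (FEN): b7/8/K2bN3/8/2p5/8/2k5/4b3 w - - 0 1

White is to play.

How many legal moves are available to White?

White to move; king on a6.
In check: no.
Legal moves: Nf8, Nd8, Ng7, Nc7, Ng5, Nc5, Nf4, Nd4+, Ka7, Kb6, Kb5.
Count: 11.

11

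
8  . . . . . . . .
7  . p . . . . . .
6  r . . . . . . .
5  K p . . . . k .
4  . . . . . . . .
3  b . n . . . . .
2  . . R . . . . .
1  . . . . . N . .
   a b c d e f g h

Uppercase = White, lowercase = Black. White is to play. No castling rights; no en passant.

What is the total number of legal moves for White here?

0

White to move; king on a5.
In check: yes, from the black rook on a6.
Legal moves: none.
Count: 0.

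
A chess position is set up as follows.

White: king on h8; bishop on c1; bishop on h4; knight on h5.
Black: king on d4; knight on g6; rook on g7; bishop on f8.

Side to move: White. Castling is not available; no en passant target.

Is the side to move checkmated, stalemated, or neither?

checkmate

White to move; white king on h8.
In check: yes, from the black knight on g6.
King squares — g7: attacked by Bf8; h7: attacked by Rg7; g8: attacked by Rg7.
Legal moves for White: none.
In check with no legal moves → checkmate.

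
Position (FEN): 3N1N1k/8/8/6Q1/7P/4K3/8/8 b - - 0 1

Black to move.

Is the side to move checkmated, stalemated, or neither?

Black to move; black king on h8.
In check: no.
King squares — g7: attacked by Qg5; h7: attacked by Nf8; g8: attacked by Qg5.
Legal moves for Black: none.
Not in check and no legal moves → stalemate.

stalemate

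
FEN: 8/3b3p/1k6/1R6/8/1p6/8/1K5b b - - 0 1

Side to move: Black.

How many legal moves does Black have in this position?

Black to move; king on b6.
In check: yes, from the white rook on b5.
Legal moves: Kc7, Ka7, Kc6, Ka6, Kxb5, Bxb5.
Count: 6.

6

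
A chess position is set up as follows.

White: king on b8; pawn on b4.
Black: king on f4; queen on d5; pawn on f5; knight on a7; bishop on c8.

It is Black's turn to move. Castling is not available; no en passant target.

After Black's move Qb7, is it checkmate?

yes

After Qb7: white king on b8; in check: yes, from the black queen on b7.
King squares — a7: attacked by Qb7; b7: attacked by Bc8; c7: attacked by Qb7; a8: attacked by Qb7; c8: attacked by Na7.
White has no legal moves → checkmate.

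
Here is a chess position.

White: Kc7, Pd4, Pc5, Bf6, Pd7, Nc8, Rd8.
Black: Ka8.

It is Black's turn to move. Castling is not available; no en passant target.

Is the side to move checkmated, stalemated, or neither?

Black to move; black king on a8.
In check: no.
King squares — a7: attacked by Nc8; b7: attacked by Kc7; b8: attacked by Kc7.
Legal moves for Black: none.
Not in check and no legal moves → stalemate.

stalemate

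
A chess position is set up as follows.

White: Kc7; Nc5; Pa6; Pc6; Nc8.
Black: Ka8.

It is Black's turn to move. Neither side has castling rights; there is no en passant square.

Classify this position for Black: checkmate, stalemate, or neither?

Black to move; black king on a8.
In check: no.
King squares — a7: attacked by Nc8; b7: attacked by Nc5; b8: attacked by Kc7.
Legal moves for Black: none.
Not in check and no legal moves → stalemate.

stalemate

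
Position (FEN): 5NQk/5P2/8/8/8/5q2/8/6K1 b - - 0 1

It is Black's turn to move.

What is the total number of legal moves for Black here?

Black to move; king on h8.
In check: yes, from the white queen on g8.
Legal moves: none.
Count: 0.

0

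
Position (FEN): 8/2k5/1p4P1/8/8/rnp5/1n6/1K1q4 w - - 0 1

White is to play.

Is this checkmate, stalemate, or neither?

checkmate

White to move; white king on b1.
In check: yes, from the black queen on d1.
King squares — a1: attacked by Qd1; c1: attacked by Qd1; a2: attacked by Ra3; b2: attacked by Pc3; c2: attacked by Qd1.
Legal moves for White: none.
In check with no legal moves → checkmate.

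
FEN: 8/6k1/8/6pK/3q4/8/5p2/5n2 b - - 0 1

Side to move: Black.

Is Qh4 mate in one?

yes

After Qh4: white king on h5; in check: yes, from the black queen on h4.
King squares — g4: attacked by Qh4; h4: attacked by Pg5; g5: attacked by Qh4; g6: attacked by Kg7; h6: attacked by Qh4.
White has no legal moves → checkmate.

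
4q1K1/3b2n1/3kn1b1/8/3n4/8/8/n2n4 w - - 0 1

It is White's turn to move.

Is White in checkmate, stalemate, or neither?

White to move; white king on g8.
In check: yes, from the black queen on e8.
King squares — f7: attacked by Bg6; g7: attacked by Ne6; h7: attacked by Bg6; f8: attacked by Ne6; h8: attacked by Qe8.
Legal moves for White: none.
In check with no legal moves → checkmate.

checkmate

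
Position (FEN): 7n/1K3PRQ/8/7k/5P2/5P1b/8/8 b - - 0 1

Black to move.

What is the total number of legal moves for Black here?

0

Black to move; king on h5.
In check: yes, from the white queen on h7.
Legal moves: none.
Count: 0.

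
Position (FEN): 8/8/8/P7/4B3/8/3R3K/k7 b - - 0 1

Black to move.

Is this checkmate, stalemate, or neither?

stalemate

Black to move; black king on a1.
In check: no.
King squares — b1: attacked by Be4; a2: attacked by Rd2; b2: attacked by Rd2.
Legal moves for Black: none.
Not in check and no legal moves → stalemate.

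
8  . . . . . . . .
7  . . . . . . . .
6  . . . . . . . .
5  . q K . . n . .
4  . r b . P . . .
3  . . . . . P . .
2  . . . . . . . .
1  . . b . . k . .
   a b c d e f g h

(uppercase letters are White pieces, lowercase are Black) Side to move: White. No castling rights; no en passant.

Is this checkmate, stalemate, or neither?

checkmate

White to move; white king on c5.
In check: yes, from the black queen on b5.
King squares — b4: attacked by Qb5; c4: attacked by Rb4; d4: attacked by Nf5; b5: attacked by Rb4; d5: attacked by Bc4; b6: attacked by Qb5; c6: attacked by Qb5; d6: attacked by Nf5.
Legal moves for White: none.
In check with no legal moves → checkmate.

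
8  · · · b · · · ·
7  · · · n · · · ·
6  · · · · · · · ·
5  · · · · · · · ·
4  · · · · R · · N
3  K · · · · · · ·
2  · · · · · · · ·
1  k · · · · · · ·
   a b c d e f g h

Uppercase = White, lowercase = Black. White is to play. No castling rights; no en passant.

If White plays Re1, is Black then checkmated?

After Re1: black king on a1; in check: yes, from the white rook on e1.
King squares — b1: attacked by Re1; a2: attacked by Ka3; b2: attacked by Ka3.
Black has no legal moves → checkmate.

yes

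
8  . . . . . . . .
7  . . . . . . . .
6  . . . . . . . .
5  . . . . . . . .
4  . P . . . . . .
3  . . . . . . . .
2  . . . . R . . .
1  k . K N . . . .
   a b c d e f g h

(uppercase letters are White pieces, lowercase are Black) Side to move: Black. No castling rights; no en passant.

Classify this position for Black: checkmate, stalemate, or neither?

stalemate

Black to move; black king on a1.
In check: no.
King squares — b1: attacked by Kc1; a2: attacked by Re2; b2: attacked by Kc1.
Legal moves for Black: none.
Not in check and no legal moves → stalemate.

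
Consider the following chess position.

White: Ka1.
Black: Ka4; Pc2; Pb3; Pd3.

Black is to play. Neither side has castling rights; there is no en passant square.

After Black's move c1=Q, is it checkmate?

yes

After c1=Q: white king on a1; in check: yes, from the black queen on c1.
King squares — b1: attacked by Qc1; a2: attacked by Pb3; b2: attacked by Qc1.
White has no legal moves → checkmate.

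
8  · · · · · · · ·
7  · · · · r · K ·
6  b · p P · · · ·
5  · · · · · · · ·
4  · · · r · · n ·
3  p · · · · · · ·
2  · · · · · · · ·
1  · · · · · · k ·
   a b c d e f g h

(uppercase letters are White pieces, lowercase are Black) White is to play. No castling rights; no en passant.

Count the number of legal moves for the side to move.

5

White to move; king on g7.
In check: yes, from the black rook on e7.
Legal moves: Kh8, Kg8, Kf8, Kg6, dxe7.
Count: 5.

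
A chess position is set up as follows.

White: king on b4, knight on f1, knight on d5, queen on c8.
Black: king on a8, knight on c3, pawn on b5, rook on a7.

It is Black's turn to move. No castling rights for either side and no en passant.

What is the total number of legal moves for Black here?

0

Black to move; king on a8.
In check: yes, from the white queen on c8.
Legal moves: none.
Count: 0.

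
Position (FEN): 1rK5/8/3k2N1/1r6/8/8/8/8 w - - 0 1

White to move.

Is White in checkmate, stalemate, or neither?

White to move; white king on c8.
In check: yes, from the black rook on b8.
King squares — b7: attacked by Rb5; c7: attacked by Kd6; d7: attacked by Kd6; b8: attacked by Rb5; d8: attacked by Rb8.
Legal moves for White: none.
In check with no legal moves → checkmate.

checkmate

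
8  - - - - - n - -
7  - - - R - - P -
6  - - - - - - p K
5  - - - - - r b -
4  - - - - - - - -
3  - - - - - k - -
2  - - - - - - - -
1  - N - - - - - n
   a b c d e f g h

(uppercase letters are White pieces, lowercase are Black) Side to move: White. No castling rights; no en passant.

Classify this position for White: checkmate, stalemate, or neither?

White to move; white king on h6.
In check: yes, from the black bishop on g5.
King squares — g5: attacked by Rf5; h5: attacked by Pg6; g6: attacked by Nf8; g7: own pawn; h7: attacked by Nf8.
Legal moves for White: none.
In check with no legal moves → checkmate.

checkmate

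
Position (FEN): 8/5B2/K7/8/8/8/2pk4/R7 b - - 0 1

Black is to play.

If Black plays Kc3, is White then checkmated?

After Kc3: white king on a6; in check: no.
White is not in check, so this cannot be checkmate.

no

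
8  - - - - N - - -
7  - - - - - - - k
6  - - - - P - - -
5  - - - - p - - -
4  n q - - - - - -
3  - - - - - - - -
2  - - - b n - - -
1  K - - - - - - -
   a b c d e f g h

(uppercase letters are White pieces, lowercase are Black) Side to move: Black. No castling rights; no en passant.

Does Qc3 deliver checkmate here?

no

After Qc3: white king on a1; in check: yes, from the black queen on c3.
White has 2 legal replies: Ka2, Kb1.
In check but a legal move exists → not checkmate.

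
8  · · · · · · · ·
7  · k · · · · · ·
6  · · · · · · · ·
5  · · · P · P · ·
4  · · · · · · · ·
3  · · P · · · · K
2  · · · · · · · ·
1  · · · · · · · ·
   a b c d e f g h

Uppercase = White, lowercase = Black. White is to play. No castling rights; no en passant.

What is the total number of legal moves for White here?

White to move; king on h3.
In check: no.
Legal moves: Kh4, Kg4, Kg3, Kh2, Kg2, f6, d6, c4.
Count: 8.

8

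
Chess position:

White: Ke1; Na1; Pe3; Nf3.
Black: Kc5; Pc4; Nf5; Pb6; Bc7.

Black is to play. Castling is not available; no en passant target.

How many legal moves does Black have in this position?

22

Black to move; king on c5.
In check: no.
Legal moves: Bd8, Bb8, Bd6, Be5, Bf4, Bg3+, Bh2, Ng7, Ne7, Nh6, Nd6, Nh4, Nd4, Ng3, Nxe3, Kd6, Kc6, Kd5, Kb5, Kb4, b5, c3.
Count: 22.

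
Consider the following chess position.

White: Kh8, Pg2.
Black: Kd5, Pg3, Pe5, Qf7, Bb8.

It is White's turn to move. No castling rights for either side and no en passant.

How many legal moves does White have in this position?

0

White to move; king on h8.
In check: no.
Legal moves: none.
Count: 0.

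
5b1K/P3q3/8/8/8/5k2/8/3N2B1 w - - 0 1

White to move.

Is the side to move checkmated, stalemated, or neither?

White to move; white king on h8.
In check: no.
Legal moves for White: Kg8, Bb6, Bc5, Bd4, Be3, Bh2, Bf2, Ne3, Nc3, Nf2, Nb2, a8=Q+, a8=R, a8=B+, a8=N.
White has 15 legal moves and is not in check → neither.

neither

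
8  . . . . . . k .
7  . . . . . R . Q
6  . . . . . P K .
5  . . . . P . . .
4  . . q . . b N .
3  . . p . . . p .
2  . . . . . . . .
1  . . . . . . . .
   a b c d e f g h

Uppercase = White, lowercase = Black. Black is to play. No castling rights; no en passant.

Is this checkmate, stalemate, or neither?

Black to move; black king on g8.
In check: yes, from the white queen on h7.
King squares — f7: attacked by Kg6; g7: attacked by Pf6; h7: attacked by Kg6; f8: attacked by Rf7; h8: attacked by Qh7.
Legal moves for Black: none.
In check with no legal moves → checkmate.

checkmate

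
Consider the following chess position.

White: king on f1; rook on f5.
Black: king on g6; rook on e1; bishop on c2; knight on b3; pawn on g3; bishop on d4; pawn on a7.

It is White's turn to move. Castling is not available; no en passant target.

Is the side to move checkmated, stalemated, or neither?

neither

White to move; white king on f1.
In check: yes, from the black rook on e1.
Legal moves for White: Kg2, Kxe1.
White is in check but has 2 legal moves → neither.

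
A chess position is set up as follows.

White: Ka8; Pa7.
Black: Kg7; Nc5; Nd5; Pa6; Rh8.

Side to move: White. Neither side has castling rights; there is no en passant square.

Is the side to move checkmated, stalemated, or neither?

checkmate

White to move; white king on a8.
In check: yes, from the black rook on h8.
King squares — a7: own pawn; b7: attacked by Nc5; b8: attacked by Rh8.
Legal moves for White: none.
In check with no legal moves → checkmate.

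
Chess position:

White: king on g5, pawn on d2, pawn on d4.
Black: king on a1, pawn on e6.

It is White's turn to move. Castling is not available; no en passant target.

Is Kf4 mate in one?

After Kf4: black king on a1; in check: no.
Black is not in check, so this cannot be checkmate.

no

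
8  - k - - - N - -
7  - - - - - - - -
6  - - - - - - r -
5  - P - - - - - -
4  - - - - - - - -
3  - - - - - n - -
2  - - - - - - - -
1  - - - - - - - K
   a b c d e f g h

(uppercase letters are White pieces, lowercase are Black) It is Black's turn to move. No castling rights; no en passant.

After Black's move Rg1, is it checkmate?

yes

After Rg1: white king on h1; in check: yes, from the black rook on g1.
King squares — g1: attacked by Nf3; g2: attacked by Rg1; h2: attacked by Nf3.
White has no legal moves → checkmate.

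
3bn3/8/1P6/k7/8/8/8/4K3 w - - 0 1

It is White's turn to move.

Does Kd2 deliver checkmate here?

After Kd2: black king on a5; in check: no.
Black is not in check, so this cannot be checkmate.

no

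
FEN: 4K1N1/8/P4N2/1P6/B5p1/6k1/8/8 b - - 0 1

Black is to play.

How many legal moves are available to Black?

7

Black to move; king on g3.
In check: no.
Legal moves: Kh4, Kf4, Kh3, Kf3, Kh2, Kg2, Kf2.
Count: 7.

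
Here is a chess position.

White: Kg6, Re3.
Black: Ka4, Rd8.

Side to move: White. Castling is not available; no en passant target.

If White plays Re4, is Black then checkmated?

After Re4: black king on a4; in check: yes, from the white rook on e4.
Black has 5 legal replies: Kb5, Ka5, Kb3, Ka3, Rd4.
In check but a legal move exists → not checkmate.

no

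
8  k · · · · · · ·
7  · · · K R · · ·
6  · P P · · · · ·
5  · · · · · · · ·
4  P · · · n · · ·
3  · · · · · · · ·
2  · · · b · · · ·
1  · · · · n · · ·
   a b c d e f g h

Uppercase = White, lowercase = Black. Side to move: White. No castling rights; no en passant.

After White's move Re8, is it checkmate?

After Re8: black king on a8; in check: yes, from the white rook on e8.
King squares — a7: attacked by Pb6; b7: attacked by Pc6; b8: attacked by Re8.
Black has no legal moves → checkmate.

yes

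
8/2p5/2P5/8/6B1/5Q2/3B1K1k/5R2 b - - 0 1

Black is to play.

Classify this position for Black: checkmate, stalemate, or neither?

Black to move; black king on h2.
In check: no.
King squares — g1: attacked by Rf1; h1: attacked by Rf1; g2: attacked by Kf2; g3: attacked by Kf2; h3: attacked by Qf3.
Legal moves for Black: none.
Not in check and no legal moves → stalemate.

stalemate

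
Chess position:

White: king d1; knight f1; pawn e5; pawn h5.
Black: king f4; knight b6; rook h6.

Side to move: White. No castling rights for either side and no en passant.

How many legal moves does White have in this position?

10

White to move; king on d1.
In check: no.
Legal moves: Ng3, Ne3, Nh2, Nd2, Ke2, Kd2, Kc2, Ke1, Kc1, e6.
Count: 10.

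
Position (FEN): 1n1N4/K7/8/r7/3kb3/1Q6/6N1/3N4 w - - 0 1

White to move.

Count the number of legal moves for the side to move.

2

White to move; king on a7.
In check: yes, from the black rook on a5.
Legal moves: Kxb8, Kb6.
Count: 2.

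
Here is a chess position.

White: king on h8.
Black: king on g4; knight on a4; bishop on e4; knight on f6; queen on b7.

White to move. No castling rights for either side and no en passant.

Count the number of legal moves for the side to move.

White to move; king on h8.
In check: no.
Legal moves: none.
Count: 0.

0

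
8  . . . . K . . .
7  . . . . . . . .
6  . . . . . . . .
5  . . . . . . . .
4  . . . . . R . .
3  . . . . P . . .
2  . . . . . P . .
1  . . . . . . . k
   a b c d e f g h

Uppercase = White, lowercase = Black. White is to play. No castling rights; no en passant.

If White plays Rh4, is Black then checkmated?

no

After Rh4: black king on h1; in check: yes, from the white rook on h4.
Black has 2 legal replies: Kg2, Kg1.
In check but a legal move exists → not checkmate.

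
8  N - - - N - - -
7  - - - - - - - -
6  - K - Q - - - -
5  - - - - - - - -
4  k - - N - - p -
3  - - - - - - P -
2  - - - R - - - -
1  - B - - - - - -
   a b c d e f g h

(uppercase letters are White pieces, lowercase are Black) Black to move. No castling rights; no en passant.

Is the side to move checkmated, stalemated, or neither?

stalemate

Black to move; black king on a4.
In check: no.
King squares — a3: attacked by Qd6; b3: attacked by Nd4; b4: attacked by Qd6; a5: attacked by Kb6; b5: attacked by Nd4.
Legal moves for Black: none.
Not in check and no legal moves → stalemate.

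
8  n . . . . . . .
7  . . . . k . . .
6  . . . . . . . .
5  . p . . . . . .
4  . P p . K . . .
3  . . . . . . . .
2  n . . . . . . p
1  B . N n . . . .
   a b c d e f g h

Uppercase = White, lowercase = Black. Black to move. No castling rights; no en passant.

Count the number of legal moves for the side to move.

21

Black to move; king on e7.
In check: no.
Legal moves: Nc7, Nb6, Kf8, Ke8, Kd8, Kf7, Kd7, Ke6, Kd6, Nxb4, Nac3+, Nxc1, Ne3, Ndc3+, Nf2+, Nb2, c3, h1=Q+, h1=R, h1=B+, h1=N.
Count: 21.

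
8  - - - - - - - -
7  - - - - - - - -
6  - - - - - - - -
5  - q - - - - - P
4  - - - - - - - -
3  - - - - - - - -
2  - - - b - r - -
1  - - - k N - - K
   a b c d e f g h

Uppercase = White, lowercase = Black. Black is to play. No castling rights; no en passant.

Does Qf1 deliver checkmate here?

After Qf1: white king on h1; in check: yes, from the black queen on f1.
King squares — g1: attacked by Qf1; g2: attacked by Qf1; h2: attacked by Rf2.
White has no legal moves → checkmate.

yes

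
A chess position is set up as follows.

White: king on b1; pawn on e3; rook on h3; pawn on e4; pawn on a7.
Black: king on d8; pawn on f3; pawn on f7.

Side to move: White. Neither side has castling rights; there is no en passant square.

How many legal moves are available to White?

White to move; king on b1.
In check: no.
Legal moves: Rh8+, Rh7, Rh6, Rh5, Rh4, Rg3, Rxf3, Rh2, Rh1, Kc2, Kb2, Ka2, Kc1, Ka1, a8=Q+, a8=R+, a8=B, a8=N, e5.
Count: 19.

19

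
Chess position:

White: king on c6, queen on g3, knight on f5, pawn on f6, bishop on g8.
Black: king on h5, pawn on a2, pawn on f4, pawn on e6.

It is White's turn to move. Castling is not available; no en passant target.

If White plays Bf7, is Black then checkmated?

yes

After Bf7: black king on h5; in check: yes, from the white bishop on f7.
King squares — g4: attacked by Qg3; h4: attacked by Qg3; g5: attacked by Qg3; g6: attacked by Qg3; h6: attacked by Nf5.
Black has no legal moves → checkmate.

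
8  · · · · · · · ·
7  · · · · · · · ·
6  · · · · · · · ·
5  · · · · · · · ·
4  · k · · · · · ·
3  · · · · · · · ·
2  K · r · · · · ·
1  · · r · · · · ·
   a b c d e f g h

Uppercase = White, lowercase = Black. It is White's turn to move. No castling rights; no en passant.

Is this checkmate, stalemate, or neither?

checkmate

White to move; white king on a2.
In check: yes, from the black rook on c2.
King squares — a1: attacked by Rc1; b1: attacked by Rc1; b2: attacked by Rc2; a3: attacked by Kb4; b3: attacked by Kb4.
Legal moves for White: none.
In check with no legal moves → checkmate.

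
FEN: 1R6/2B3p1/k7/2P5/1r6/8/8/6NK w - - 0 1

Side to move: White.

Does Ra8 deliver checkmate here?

After Ra8: black king on a6; in check: yes, from the white rook on a8.
Black has 2 legal replies: Kb7, Kb5.
In check but a legal move exists → not checkmate.

no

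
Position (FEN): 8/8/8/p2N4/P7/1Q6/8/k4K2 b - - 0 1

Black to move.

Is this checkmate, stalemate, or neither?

Black to move; black king on a1.
In check: no.
King squares — b1: attacked by Qb3; a2: attacked by Qb3; b2: attacked by Qb3.
Legal moves for Black: none.
Not in check and no legal moves → stalemate.

stalemate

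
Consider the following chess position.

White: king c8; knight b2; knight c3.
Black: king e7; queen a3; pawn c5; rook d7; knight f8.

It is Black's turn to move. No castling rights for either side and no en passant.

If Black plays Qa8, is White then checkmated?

After Qa8: white king on c8; in check: yes, from the black queen on a8.
King squares — b7: attacked by Rd7; c7: attacked by Rd7; d7: attacked by Ke7; b8: attacked by Qa8; d8: attacked by Rd7.
White has no legal moves → checkmate.

yes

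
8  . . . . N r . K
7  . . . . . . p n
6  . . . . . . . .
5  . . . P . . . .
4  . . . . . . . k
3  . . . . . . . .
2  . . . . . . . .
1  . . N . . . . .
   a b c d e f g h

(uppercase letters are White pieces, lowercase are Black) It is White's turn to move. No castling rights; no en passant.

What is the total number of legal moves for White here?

2

White to move; king on h8.
In check: yes, from the black rook on f8.
Legal moves: Kxh7, Kxg7.
Count: 2.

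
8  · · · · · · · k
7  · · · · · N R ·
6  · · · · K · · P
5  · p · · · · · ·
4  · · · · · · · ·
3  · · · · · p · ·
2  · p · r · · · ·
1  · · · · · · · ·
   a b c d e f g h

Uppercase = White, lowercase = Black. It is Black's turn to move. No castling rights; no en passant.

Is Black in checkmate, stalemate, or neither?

checkmate

Black to move; black king on h8.
In check: yes, from the white knight on f7.
King squares — g7: attacked by Ph6; h7: attacked by Rg7; g8: attacked by Rg7.
Legal moves for Black: none.
In check with no legal moves → checkmate.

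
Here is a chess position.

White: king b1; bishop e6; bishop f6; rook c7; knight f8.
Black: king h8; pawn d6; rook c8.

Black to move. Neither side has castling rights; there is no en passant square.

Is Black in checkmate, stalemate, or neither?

Black to move; black king on h8.
In check: yes, from the white bishop on f6.
King squares — g7: attacked by Bf6; h7: attacked by Rc7; g8: attacked by Be6.
Legal moves for Black: none.
In check with no legal moves → checkmate.

checkmate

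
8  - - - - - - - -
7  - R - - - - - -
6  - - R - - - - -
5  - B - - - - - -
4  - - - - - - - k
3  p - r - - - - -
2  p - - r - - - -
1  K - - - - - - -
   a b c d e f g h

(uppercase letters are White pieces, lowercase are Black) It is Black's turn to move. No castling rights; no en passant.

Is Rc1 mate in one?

no

After Rc1: white king on a1; in check: yes, from the black rook on c1.
White has 1 legal reply: Rxc1.
In check but a legal move exists → not checkmate.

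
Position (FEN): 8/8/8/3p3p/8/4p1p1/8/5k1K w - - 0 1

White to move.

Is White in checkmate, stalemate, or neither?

White to move; white king on h1.
In check: no.
King squares — g1: attacked by Kf1; g2: attacked by Kf1; h2: attacked by Pg3.
Legal moves for White: none.
Not in check and no legal moves → stalemate.

stalemate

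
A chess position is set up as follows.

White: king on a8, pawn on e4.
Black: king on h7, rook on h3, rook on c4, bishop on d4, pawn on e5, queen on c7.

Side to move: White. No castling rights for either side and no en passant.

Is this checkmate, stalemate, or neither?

stalemate

White to move; white king on a8.
In check: no.
King squares — a7: attacked by Bd4; b7: attacked by Qc7; b8: attacked by Qc7.
Legal moves for White: none.
Not in check and no legal moves → stalemate.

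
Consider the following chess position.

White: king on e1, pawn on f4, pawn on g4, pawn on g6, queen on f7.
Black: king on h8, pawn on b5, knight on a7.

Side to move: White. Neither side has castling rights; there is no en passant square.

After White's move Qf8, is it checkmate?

After Qf8: black king on h8; in check: yes, from the white queen on f8.
King squares — g7: attacked by Qf8; h7: attacked by Pg6; g8: attacked by Qf8.
Black has no legal moves → checkmate.

yes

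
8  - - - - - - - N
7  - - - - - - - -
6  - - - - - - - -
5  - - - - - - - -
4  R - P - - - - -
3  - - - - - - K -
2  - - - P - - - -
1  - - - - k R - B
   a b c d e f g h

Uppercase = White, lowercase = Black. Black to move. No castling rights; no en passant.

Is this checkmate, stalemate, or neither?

neither

Black to move; black king on e1.
In check: yes, from the white rook on f1.
King squares — d1: attacked by Rf1; f1: available; d2: available; e2: available; f2: attacked by Rf1.
Legal moves for Black: Ke2, Kxd2, Kxf1.
Black is in check but has 3 legal moves → neither.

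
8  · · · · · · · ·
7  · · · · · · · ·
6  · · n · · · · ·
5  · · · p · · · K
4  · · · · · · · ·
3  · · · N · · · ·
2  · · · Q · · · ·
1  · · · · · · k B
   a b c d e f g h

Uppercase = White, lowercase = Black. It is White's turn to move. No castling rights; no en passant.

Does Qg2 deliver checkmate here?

After Qg2: black king on g1; in check: yes, from the white queen on g2.
King squares — f1: attacked by Qg2; h1: attacked by Qg2; f2: attacked by Qg2; g2: attacked by Bh1; h2: attacked by Qg2.
Black has no legal moves → checkmate.

yes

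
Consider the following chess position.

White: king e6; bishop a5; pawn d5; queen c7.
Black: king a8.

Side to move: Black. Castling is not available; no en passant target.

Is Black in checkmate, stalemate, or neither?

stalemate

Black to move; black king on a8.
In check: no.
King squares — a7: attacked by Qc7; b7: attacked by Qc7; b8: attacked by Qc7.
Legal moves for Black: none.
Not in check and no legal moves → stalemate.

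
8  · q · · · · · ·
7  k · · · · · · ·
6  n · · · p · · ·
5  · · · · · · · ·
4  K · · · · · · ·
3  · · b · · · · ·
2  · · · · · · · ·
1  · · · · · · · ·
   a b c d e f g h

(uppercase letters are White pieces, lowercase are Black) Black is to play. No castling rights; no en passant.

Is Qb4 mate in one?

After Qb4: white king on a4; in check: yes, from the black queen on b4.
King squares — a3: attacked by Qb4; b3: attacked by Qb4; b4: attacked by Bc3; a5: attacked by Qb4; b5: attacked by Qb4.
White has no legal moves → checkmate.

yes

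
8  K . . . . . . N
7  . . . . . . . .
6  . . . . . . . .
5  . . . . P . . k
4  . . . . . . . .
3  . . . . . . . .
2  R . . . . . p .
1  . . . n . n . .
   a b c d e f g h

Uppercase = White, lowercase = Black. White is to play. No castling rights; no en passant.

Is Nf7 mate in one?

After Nf7: black king on h5; in check: no.
Black is not in check, so this cannot be checkmate.

no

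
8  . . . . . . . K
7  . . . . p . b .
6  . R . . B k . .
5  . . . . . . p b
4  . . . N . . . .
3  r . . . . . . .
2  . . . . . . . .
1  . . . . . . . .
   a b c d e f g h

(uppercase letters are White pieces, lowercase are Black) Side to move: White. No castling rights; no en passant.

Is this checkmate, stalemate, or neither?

White to move; white king on h8.
In check: yes, from the black bishop on g7.
Legal moves for White: Kg8, Kh7.
White is in check but has 2 legal moves → neither.

neither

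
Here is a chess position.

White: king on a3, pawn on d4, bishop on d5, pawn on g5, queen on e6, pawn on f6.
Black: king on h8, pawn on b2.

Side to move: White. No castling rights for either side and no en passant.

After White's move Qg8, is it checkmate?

After Qg8: black king on h8; in check: yes, from the white queen on g8.
King squares — g7: attacked by Pf6; h7: attacked by Qg8; g8: attacked by Bd5.
Black has no legal moves → checkmate.

yes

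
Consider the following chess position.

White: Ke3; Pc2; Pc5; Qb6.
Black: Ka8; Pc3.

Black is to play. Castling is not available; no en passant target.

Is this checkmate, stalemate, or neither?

stalemate

Black to move; black king on a8.
In check: no.
King squares — a7: attacked by Qb6; b7: attacked by Qb6; b8: attacked by Qb6.
Legal moves for Black: none.
Not in check and no legal moves → stalemate.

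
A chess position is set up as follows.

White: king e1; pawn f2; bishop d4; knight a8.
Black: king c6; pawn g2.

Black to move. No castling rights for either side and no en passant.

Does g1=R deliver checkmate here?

no

After g1=R: white king on e1; in check: yes, from the black rook on g1.
White has 2 legal replies: Ke2, Kd2.
In check but a legal move exists → not checkmate.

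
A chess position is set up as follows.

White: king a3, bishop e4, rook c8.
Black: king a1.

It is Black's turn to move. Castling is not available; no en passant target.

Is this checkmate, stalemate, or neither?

stalemate

Black to move; black king on a1.
In check: no.
King squares — b1: attacked by Be4; a2: attacked by Ka3; b2: attacked by Ka3.
Legal moves for Black: none.
Not in check and no legal moves → stalemate.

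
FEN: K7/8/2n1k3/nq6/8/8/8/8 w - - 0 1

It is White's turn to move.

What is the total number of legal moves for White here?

0

White to move; king on a8.
In check: no.
Legal moves: none.
Count: 0.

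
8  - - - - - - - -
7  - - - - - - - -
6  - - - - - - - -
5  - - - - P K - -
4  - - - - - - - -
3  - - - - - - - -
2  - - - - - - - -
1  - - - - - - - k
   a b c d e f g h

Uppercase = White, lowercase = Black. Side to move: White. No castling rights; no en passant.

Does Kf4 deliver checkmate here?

After Kf4: black king on h1; in check: no.
Black is not in check, so this cannot be checkmate.

no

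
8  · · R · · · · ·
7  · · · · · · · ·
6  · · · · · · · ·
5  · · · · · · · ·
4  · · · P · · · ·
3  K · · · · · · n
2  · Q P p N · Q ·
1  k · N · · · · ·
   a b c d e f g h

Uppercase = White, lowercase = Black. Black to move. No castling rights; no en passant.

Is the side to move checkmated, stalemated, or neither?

checkmate

Black to move; black king on a1.
In check: yes, from the white queen on b2.
King squares — b1: attacked by Qb2; a2: attacked by Nc1; b2: attacked by Ka3.
Legal moves for Black: none.
In check with no legal moves → checkmate.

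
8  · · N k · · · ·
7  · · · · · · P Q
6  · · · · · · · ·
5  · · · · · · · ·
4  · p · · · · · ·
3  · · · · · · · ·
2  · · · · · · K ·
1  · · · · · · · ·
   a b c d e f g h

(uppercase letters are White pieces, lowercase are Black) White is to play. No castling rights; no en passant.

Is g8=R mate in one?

After g8=R: black king on d8; in check: yes, from the white rook on g8.
King squares — c7: attacked by Qh7; d7: attacked by Qh7; e7: attacked by Qh7; c8: attacked by Rg8; e8: attacked by Rg8.
Black has no legal moves → checkmate.

yes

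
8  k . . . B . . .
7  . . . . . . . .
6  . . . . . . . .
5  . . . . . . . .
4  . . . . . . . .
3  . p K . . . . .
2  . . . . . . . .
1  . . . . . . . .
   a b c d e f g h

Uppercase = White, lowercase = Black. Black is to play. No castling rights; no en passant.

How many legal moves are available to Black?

4

Black to move; king on a8.
In check: no.
Legal moves: Kb8, Kb7, Ka7, b2.
Count: 4.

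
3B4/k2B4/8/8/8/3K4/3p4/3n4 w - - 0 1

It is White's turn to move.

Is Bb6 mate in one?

no

After Bb6: black king on a7; in check: yes, from the white bishop on b6.
Black has 5 legal replies: Kb8, Ka8, Kb7, Kxb6, Ka6.
In check but a legal move exists → not checkmate.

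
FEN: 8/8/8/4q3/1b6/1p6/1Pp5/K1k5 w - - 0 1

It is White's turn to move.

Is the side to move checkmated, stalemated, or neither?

stalemate

White to move; white king on a1.
In check: no.
King squares — b1: attacked by Kc1; a2: attacked by Pb3; b2: own pawn.
Legal moves for White: none.
Not in check and no legal moves → stalemate.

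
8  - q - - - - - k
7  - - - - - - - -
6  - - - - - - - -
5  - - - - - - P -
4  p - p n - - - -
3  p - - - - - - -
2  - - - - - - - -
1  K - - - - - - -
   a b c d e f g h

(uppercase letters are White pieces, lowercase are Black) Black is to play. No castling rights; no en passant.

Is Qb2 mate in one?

After Qb2: white king on a1; in check: yes, from the black queen on b2.
King squares — b1: attacked by Qb2; a2: attacked by Qb2; b2: attacked by Pa3.
White has no legal moves → checkmate.

yes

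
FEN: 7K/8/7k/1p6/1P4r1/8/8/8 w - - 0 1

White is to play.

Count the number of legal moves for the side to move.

White to move; king on h8.
In check: no.
Legal moves: none.
Count: 0.

0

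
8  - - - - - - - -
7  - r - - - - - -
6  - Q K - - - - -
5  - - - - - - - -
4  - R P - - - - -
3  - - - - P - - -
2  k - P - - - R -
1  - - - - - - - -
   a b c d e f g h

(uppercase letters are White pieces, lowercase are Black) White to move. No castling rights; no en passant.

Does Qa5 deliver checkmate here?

After Qa5: black king on a2; in check: yes, from the white queen on a5.
King squares — a1: attacked by Qa5; b1: attacked by Rb4; b2: attacked by Rb4; a3: attacked by Qa5; b3: attacked by Pc2.
Black has no legal moves → checkmate.

yes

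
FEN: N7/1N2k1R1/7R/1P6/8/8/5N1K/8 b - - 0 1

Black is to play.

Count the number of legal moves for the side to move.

Black to move; king on e7.
In check: yes, from the white rook on g7.
Legal moves: Kf8, Ke8.
Count: 2.

2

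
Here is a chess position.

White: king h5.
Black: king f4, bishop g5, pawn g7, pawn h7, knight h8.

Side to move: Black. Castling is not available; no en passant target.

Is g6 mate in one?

yes

After g6: white king on h5; in check: yes, from the black pawn on g6.
King squares — g4: attacked by Kf4; h4: attacked by Bg5; g5: attacked by Kf4; g6: attacked by Ph7; h6: attacked by Bg5.
White has no legal moves → checkmate.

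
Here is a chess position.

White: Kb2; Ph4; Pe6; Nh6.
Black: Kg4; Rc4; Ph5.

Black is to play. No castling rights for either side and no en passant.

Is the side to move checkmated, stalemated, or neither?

neither

Black to move; black king on g4.
In check: yes, from the white knight on h6.
King squares — f3: available; g3: available; h3: available; f4: available; h4: available; f5: attacked by Nh6; g5: attacked by Ph4; h5: own pawn.
Legal moves for Black: Kxh4, Kf4, Kh3, Kg3, Kf3.
Black is in check but has 5 legal moves → neither.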